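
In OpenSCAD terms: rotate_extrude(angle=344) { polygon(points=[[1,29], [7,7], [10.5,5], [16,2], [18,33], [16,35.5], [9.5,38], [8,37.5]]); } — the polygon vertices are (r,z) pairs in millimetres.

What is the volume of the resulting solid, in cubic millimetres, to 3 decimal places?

Profile (r,z), 8 vertices: (1,29) (7,7) (10.5,5) (16,2) (18,33) (16,35.5) (9.5,38) (8,37.5)
edge 0: (1,29)→(7,7)  cross = 1·7 − 7·29 = -196.0000; (r_i+r_j)·cross = 8·-196.0000 = -1568.0000
edge 1: (7,7)→(10.5,5)  cross = 7·5 − 10.5·7 = -38.5000; (r_i+r_j)·cross = 17.5·-38.5000 = -673.7500
edge 2: (10.5,5)→(16,2)  cross = 10.5·2 − 16·5 = -59.0000; (r_i+r_j)·cross = 26.5·-59.0000 = -1563.5000
edge 3: (16,2)→(18,33)  cross = 16·33 − 18·2 = 492.0000; (r_i+r_j)·cross = 34·492.0000 = 16728.0000
edge 4: (18,33)→(16,35.5)  cross = 18·35.5 − 16·33 = 111.0000; (r_i+r_j)·cross = 34·111.0000 = 3774.0000
edge 5: (16,35.5)→(9.5,38)  cross = 16·38 − 9.5·35.5 = 270.7500; (r_i+r_j)·cross = 25.5·270.7500 = 6904.1250
edge 6: (9.5,38)→(8,37.5)  cross = 9.5·37.5 − 8·38 = 52.2500; (r_i+r_j)·cross = 17.5·52.2500 = 914.3750
edge 7: (8,37.5)→(1,29)  cross = 8·29 − 1·37.5 = 194.5000; (r_i+r_j)·cross = 9·194.5000 = 1750.5000
Σcross = 827.0000 → A = |Σcross|/2 = 413.5000 mm²
Σ(r_i+r_j)·cross = 26265.7500 → first moment M = |Σ|/6 = 4377.6250
R_c = M/A = 4377.6250/413.5000 = 10.5868 mm
θ = 344° = 6.003933 rad
V = θ·R_c·A = 6.003933·10.5868·413.5000 = 26282.966 mm³

Volume = 26282.966 mm³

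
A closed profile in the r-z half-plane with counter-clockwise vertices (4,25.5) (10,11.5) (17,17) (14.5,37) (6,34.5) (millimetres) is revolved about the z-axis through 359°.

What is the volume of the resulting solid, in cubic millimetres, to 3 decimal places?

Profile (r,z), 5 vertices: (4,25.5) (10,11.5) (17,17) (14.5,37) (6,34.5)
edge 0: (4,25.5)→(10,11.5)  cross = 4·11.5 − 10·25.5 = -209.0000; (r_i+r_j)·cross = 14·-209.0000 = -2926.0000
edge 1: (10,11.5)→(17,17)  cross = 10·17 − 17·11.5 = -25.5000; (r_i+r_j)·cross = 27·-25.5000 = -688.5000
edge 2: (17,17)→(14.5,37)  cross = 17·37 − 14.5·17 = 382.5000; (r_i+r_j)·cross = 31.5·382.5000 = 12048.7500
edge 3: (14.5,37)→(6,34.5)  cross = 14.5·34.5 − 6·37 = 278.2500; (r_i+r_j)·cross = 20.5·278.2500 = 5704.1250
edge 4: (6,34.5)→(4,25.5)  cross = 6·25.5 − 4·34.5 = 15.0000; (r_i+r_j)·cross = 10·15.0000 = 150.0000
Σcross = 441.2500 → A = |Σcross|/2 = 220.6250 mm²
Σ(r_i+r_j)·cross = 14288.3750 → first moment M = |Σ|/6 = 2381.3958
R_c = M/A = 2381.3958/220.6250 = 10.7939 mm
θ = 359° = 6.265732 rad
V = θ·R_c·A = 6.265732·10.7939·220.6250 = 14921.188 mm³

Volume = 14921.188 mm³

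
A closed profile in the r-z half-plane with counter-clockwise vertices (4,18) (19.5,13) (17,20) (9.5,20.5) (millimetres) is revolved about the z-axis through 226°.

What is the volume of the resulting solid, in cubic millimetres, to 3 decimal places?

Profile (r,z), 4 vertices: (4,18) (19.5,13) (17,20) (9.5,20.5)
edge 0: (4,18)→(19.5,13)  cross = 4·13 − 19.5·18 = -299.0000; (r_i+r_j)·cross = 23.5·-299.0000 = -7026.5000
edge 1: (19.5,13)→(17,20)  cross = 19.5·20 − 17·13 = 169.0000; (r_i+r_j)·cross = 36.5·169.0000 = 6168.5000
edge 2: (17,20)→(9.5,20.5)  cross = 17·20.5 − 9.5·20 = 158.5000; (r_i+r_j)·cross = 26.5·158.5000 = 4200.2500
edge 3: (9.5,20.5)→(4,18)  cross = 9.5·18 − 4·20.5 = 89.0000; (r_i+r_j)·cross = 13.5·89.0000 = 1201.5000
Σcross = 117.5000 → A = |Σcross|/2 = 58.7500 mm²
Σ(r_i+r_j)·cross = 4543.7500 → first moment M = |Σ|/6 = 757.2917
R_c = M/A = 757.2917/58.7500 = 12.8901 mm
θ = 226° = 3.944444 rad
V = θ·R_c·A = 3.944444·12.8901·58.7500 = 2987.095 mm³

Volume = 2987.095 mm³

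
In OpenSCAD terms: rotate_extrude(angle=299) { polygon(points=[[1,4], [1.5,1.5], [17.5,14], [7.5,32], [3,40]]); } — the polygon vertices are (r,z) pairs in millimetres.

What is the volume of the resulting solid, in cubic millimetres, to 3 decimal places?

Volume = 11562.533 mm³

Profile (r,z), 5 vertices: (1,4) (1.5,1.5) (17.5,14) (7.5,32) (3,40)
edge 0: (1,4)→(1.5,1.5)  cross = 1·1.5 − 1.5·4 = -4.5000; (r_i+r_j)·cross = 2.5·-4.5000 = -11.2500
edge 1: (1.5,1.5)→(17.5,14)  cross = 1.5·14 − 17.5·1.5 = -5.2500; (r_i+r_j)·cross = 19·-5.2500 = -99.7500
edge 2: (17.5,14)→(7.5,32)  cross = 17.5·32 − 7.5·14 = 455.0000; (r_i+r_j)·cross = 25·455.0000 = 11375.0000
edge 3: (7.5,32)→(3,40)  cross = 7.5·40 − 3·32 = 204.0000; (r_i+r_j)·cross = 10.5·204.0000 = 2142.0000
edge 4: (3,40)→(1,4)  cross = 3·4 − 1·40 = -28.0000; (r_i+r_j)·cross = 4·-28.0000 = -112.0000
Σcross = 621.2500 → A = |Σcross|/2 = 310.6250 mm²
Σ(r_i+r_j)·cross = 13294.0000 → first moment M = |Σ|/6 = 2215.6667
R_c = M/A = 2215.6667/310.6250 = 7.1329 mm
θ = 299° = 5.218534 rad
V = θ·R_c·A = 5.218534·7.1329·310.6250 = 11562.533 mm³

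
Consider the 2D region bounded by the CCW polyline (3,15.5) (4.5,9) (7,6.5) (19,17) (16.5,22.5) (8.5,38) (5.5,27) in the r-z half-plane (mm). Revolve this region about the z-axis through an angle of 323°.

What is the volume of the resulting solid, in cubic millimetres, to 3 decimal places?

Profile (r,z), 7 vertices: (3,15.5) (4.5,9) (7,6.5) (19,17) (16.5,22.5) (8.5,38) (5.5,27)
edge 0: (3,15.5)→(4.5,9)  cross = 3·9 − 4.5·15.5 = -42.7500; (r_i+r_j)·cross = 7.5·-42.7500 = -320.6250
edge 1: (4.5,9)→(7,6.5)  cross = 4.5·6.5 − 7·9 = -33.7500; (r_i+r_j)·cross = 11.5·-33.7500 = -388.1250
edge 2: (7,6.5)→(19,17)  cross = 7·17 − 19·6.5 = -4.5000; (r_i+r_j)·cross = 26·-4.5000 = -117.0000
edge 3: (19,17)→(16.5,22.5)  cross = 19·22.5 − 16.5·17 = 147.0000; (r_i+r_j)·cross = 35.5·147.0000 = 5218.5000
edge 4: (16.5,22.5)→(8.5,38)  cross = 16.5·38 − 8.5·22.5 = 435.7500; (r_i+r_j)·cross = 25·435.7500 = 10893.7500
edge 5: (8.5,38)→(5.5,27)  cross = 8.5·27 − 5.5·38 = 20.5000; (r_i+r_j)·cross = 14·20.5000 = 287.0000
edge 6: (5.5,27)→(3,15.5)  cross = 5.5·15.5 − 3·27 = 4.2500; (r_i+r_j)·cross = 8.5·4.2500 = 36.1250
Σcross = 526.5000 → A = |Σcross|/2 = 263.2500 mm²
Σ(r_i+r_j)·cross = 15609.6250 → first moment M = |Σ|/6 = 2601.6042
R_c = M/A = 2601.6042/263.2500 = 9.8826 mm
θ = 323° = 5.637413 rad
V = θ·R_c·A = 5.637413·9.8826·263.2500 = 14666.318 mm³

Volume = 14666.318 mm³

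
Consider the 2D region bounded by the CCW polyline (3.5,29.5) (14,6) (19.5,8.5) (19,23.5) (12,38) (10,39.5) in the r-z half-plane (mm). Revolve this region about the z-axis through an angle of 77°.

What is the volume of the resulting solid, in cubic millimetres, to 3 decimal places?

Profile (r,z), 6 vertices: (3.5,29.5) (14,6) (19.5,8.5) (19,23.5) (12,38) (10,39.5)
edge 0: (3.5,29.5)→(14,6)  cross = 3.5·6 − 14·29.5 = -392.0000; (r_i+r_j)·cross = 17.5·-392.0000 = -6860.0000
edge 1: (14,6)→(19.5,8.5)  cross = 14·8.5 − 19.5·6 = 2.0000; (r_i+r_j)·cross = 33.5·2.0000 = 67.0000
edge 2: (19.5,8.5)→(19,23.5)  cross = 19.5·23.5 − 19·8.5 = 296.7500; (r_i+r_j)·cross = 38.5·296.7500 = 11424.8750
edge 3: (19,23.5)→(12,38)  cross = 19·38 − 12·23.5 = 440.0000; (r_i+r_j)·cross = 31·440.0000 = 13640.0000
edge 4: (12,38)→(10,39.5)  cross = 12·39.5 − 10·38 = 94.0000; (r_i+r_j)·cross = 22·94.0000 = 2068.0000
edge 5: (10,39.5)→(3.5,29.5)  cross = 10·29.5 − 3.5·39.5 = 156.7500; (r_i+r_j)·cross = 13.5·156.7500 = 2116.1250
Σcross = 597.5000 → A = |Σcross|/2 = 298.7500 mm²
Σ(r_i+r_j)·cross = 22456.0000 → first moment M = |Σ|/6 = 3742.6667
R_c = M/A = 3742.6667/298.7500 = 12.5278 mm
θ = 77° = 1.343904 rad
V = θ·R_c·A = 1.343904·12.5278·298.7500 = 5029.783 mm³

Volume = 5029.783 mm³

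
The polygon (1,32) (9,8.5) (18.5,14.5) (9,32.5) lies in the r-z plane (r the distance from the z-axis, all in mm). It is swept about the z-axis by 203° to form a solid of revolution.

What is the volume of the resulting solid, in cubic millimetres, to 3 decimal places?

Volume = 7068.322 mm³

Profile (r,z), 4 vertices: (1,32) (9,8.5) (18.5,14.5) (9,32.5)
edge 0: (1,32)→(9,8.5)  cross = 1·8.5 − 9·32 = -279.5000; (r_i+r_j)·cross = 10·-279.5000 = -2795.0000
edge 1: (9,8.5)→(18.5,14.5)  cross = 9·14.5 − 18.5·8.5 = -26.7500; (r_i+r_j)·cross = 27.5·-26.7500 = -735.6250
edge 2: (18.5,14.5)→(9,32.5)  cross = 18.5·32.5 − 9·14.5 = 470.7500; (r_i+r_j)·cross = 27.5·470.7500 = 12945.6250
edge 3: (9,32.5)→(1,32)  cross = 9·32 − 1·32.5 = 255.5000; (r_i+r_j)·cross = 10·255.5000 = 2555.0000
Σcross = 420.0000 → A = |Σcross|/2 = 210.0000 mm²
Σ(r_i+r_j)·cross = 11970.0000 → first moment M = |Σ|/6 = 1995.0000
R_c = M/A = 1995.0000/210.0000 = 9.5000 mm
θ = 203° = 3.543018 rad
V = θ·R_c·A = 3.543018·9.5000·210.0000 = 7068.322 mm³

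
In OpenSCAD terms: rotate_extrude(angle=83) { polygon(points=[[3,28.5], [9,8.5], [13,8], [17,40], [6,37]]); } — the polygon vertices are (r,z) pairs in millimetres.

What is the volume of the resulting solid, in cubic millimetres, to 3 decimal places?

Volume = 4198.110 mm³

Profile (r,z), 5 vertices: (3,28.5) (9,8.5) (13,8) (17,40) (6,37)
edge 0: (3,28.5)→(9,8.5)  cross = 3·8.5 − 9·28.5 = -231.0000; (r_i+r_j)·cross = 12·-231.0000 = -2772.0000
edge 1: (9,8.5)→(13,8)  cross = 9·8 − 13·8.5 = -38.5000; (r_i+r_j)·cross = 22·-38.5000 = -847.0000
edge 2: (13,8)→(17,40)  cross = 13·40 − 17·8 = 384.0000; (r_i+r_j)·cross = 30·384.0000 = 11520.0000
edge 3: (17,40)→(6,37)  cross = 17·37 − 6·40 = 389.0000; (r_i+r_j)·cross = 23·389.0000 = 8947.0000
edge 4: (6,37)→(3,28.5)  cross = 6·28.5 − 3·37 = 60.0000; (r_i+r_j)·cross = 9·60.0000 = 540.0000
Σcross = 563.5000 → A = |Σcross|/2 = 281.7500 mm²
Σ(r_i+r_j)·cross = 17388.0000 → first moment M = |Σ|/6 = 2898.0000
R_c = M/A = 2898.0000/281.7500 = 10.2857 mm
θ = 83° = 1.448623 rad
V = θ·R_c·A = 1.448623·10.2857·281.7500 = 4198.110 mm³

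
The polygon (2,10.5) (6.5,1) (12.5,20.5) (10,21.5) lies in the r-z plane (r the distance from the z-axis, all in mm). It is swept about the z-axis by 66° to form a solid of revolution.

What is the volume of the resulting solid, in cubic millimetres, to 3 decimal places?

Volume = 750.570 mm³

Profile (r,z), 4 vertices: (2,10.5) (6.5,1) (12.5,20.5) (10,21.5)
edge 0: (2,10.5)→(6.5,1)  cross = 2·1 − 6.5·10.5 = -66.2500; (r_i+r_j)·cross = 8.5·-66.2500 = -563.1250
edge 1: (6.5,1)→(12.5,20.5)  cross = 6.5·20.5 − 12.5·1 = 120.7500; (r_i+r_j)·cross = 19·120.7500 = 2294.2500
edge 2: (12.5,20.5)→(10,21.5)  cross = 12.5·21.5 − 10·20.5 = 63.7500; (r_i+r_j)·cross = 22.5·63.7500 = 1434.3750
edge 3: (10,21.5)→(2,10.5)  cross = 10·10.5 − 2·21.5 = 62.0000; (r_i+r_j)·cross = 12·62.0000 = 744.0000
Σcross = 180.2500 → A = |Σcross|/2 = 90.1250 mm²
Σ(r_i+r_j)·cross = 3909.5000 → first moment M = |Σ|/6 = 651.5833
R_c = M/A = 651.5833/90.1250 = 7.2298 mm
θ = 66° = 1.151917 rad
V = θ·R_c·A = 1.151917·7.2298·90.1250 = 750.570 mm³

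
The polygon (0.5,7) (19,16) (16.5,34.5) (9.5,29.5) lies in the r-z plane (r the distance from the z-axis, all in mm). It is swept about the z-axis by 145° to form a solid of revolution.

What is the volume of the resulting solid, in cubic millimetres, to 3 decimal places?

Volume = 6795.952 mm³

Profile (r,z), 4 vertices: (0.5,7) (19,16) (16.5,34.5) (9.5,29.5)
edge 0: (0.5,7)→(19,16)  cross = 0.5·16 − 19·7 = -125.0000; (r_i+r_j)·cross = 19.5·-125.0000 = -2437.5000
edge 1: (19,16)→(16.5,34.5)  cross = 19·34.5 − 16.5·16 = 391.5000; (r_i+r_j)·cross = 35.5·391.5000 = 13898.2500
edge 2: (16.5,34.5)→(9.5,29.5)  cross = 16.5·29.5 − 9.5·34.5 = 159.0000; (r_i+r_j)·cross = 26·159.0000 = 4134.0000
edge 3: (9.5,29.5)→(0.5,7)  cross = 9.5·7 − 0.5·29.5 = 51.7500; (r_i+r_j)·cross = 10·51.7500 = 517.5000
Σcross = 477.2500 → A = |Σcross|/2 = 238.6250 mm²
Σ(r_i+r_j)·cross = 16112.2500 → first moment M = |Σ|/6 = 2685.3750
R_c = M/A = 2685.3750/238.6250 = 11.2535 mm
θ = 145° = 2.530727 rad
V = θ·R_c·A = 2.530727·11.2535·238.6250 = 6795.952 mm³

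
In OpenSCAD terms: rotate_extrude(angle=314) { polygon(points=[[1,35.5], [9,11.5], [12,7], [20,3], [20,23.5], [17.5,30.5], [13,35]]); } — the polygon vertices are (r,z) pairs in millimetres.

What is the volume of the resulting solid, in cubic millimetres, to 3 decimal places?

Profile (r,z), 7 vertices: (1,35.5) (9,11.5) (12,7) (20,3) (20,23.5) (17.5,30.5) (13,35)
edge 0: (1,35.5)→(9,11.5)  cross = 1·11.5 − 9·35.5 = -308.0000; (r_i+r_j)·cross = 10·-308.0000 = -3080.0000
edge 1: (9,11.5)→(12,7)  cross = 9·7 − 12·11.5 = -75.0000; (r_i+r_j)·cross = 21·-75.0000 = -1575.0000
edge 2: (12,7)→(20,3)  cross = 12·3 − 20·7 = -104.0000; (r_i+r_j)·cross = 32·-104.0000 = -3328.0000
edge 3: (20,3)→(20,23.5)  cross = 20·23.5 − 20·3 = 410.0000; (r_i+r_j)·cross = 40·410.0000 = 16400.0000
edge 4: (20,23.5)→(17.5,30.5)  cross = 20·30.5 − 17.5·23.5 = 198.7500; (r_i+r_j)·cross = 37.5·198.7500 = 7453.1250
edge 5: (17.5,30.5)→(13,35)  cross = 17.5·35 − 13·30.5 = 216.0000; (r_i+r_j)·cross = 30.5·216.0000 = 6588.0000
edge 6: (13,35)→(1,35.5)  cross = 13·35.5 − 1·35 = 426.5000; (r_i+r_j)·cross = 14·426.5000 = 5971.0000
Σcross = 764.2500 → A = |Σcross|/2 = 382.1250 mm²
Σ(r_i+r_j)·cross = 28429.1250 → first moment M = |Σ|/6 = 4738.1875
R_c = M/A = 4738.1875/382.1250 = 12.3996 mm
θ = 314° = 5.480334 rad
V = θ·R_c·A = 5.480334·12.3996·382.1250 = 25966.849 mm³

Volume = 25966.849 mm³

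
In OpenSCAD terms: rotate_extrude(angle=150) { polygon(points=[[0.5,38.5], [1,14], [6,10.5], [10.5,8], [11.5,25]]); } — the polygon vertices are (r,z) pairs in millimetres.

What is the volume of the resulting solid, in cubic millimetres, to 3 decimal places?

Volume = 3196.189 mm³

Profile (r,z), 5 vertices: (0.5,38.5) (1,14) (6,10.5) (10.5,8) (11.5,25)
edge 0: (0.5,38.5)→(1,14)  cross = 0.5·14 − 1·38.5 = -31.5000; (r_i+r_j)·cross = 1.5·-31.5000 = -47.2500
edge 1: (1,14)→(6,10.5)  cross = 1·10.5 − 6·14 = -73.5000; (r_i+r_j)·cross = 7·-73.5000 = -514.5000
edge 2: (6,10.5)→(10.5,8)  cross = 6·8 − 10.5·10.5 = -62.2500; (r_i+r_j)·cross = 16.5·-62.2500 = -1027.1250
edge 3: (10.5,8)→(11.5,25)  cross = 10.5·25 − 11.5·8 = 170.5000; (r_i+r_j)·cross = 22·170.5000 = 3751.0000
edge 4: (11.5,25)→(0.5,38.5)  cross = 11.5·38.5 − 0.5·25 = 430.2500; (r_i+r_j)·cross = 12·430.2500 = 5163.0000
Σcross = 433.5000 → A = |Σcross|/2 = 216.7500 mm²
Σ(r_i+r_j)·cross = 7325.1250 → first moment M = |Σ|/6 = 1220.8542
R_c = M/A = 1220.8542/216.7500 = 5.6325 mm
θ = 150° = 2.617994 rad
V = θ·R_c·A = 2.617994·5.6325·216.7500 = 3196.189 mm³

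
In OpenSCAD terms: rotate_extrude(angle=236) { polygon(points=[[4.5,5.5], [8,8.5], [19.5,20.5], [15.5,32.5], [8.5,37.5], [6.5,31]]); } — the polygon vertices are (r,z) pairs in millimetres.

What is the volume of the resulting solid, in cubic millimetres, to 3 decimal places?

Profile (r,z), 6 vertices: (4.5,5.5) (8,8.5) (19.5,20.5) (15.5,32.5) (8.5,37.5) (6.5,31)
edge 0: (4.5,5.5)→(8,8.5)  cross = 4.5·8.5 − 8·5.5 = -5.7500; (r_i+r_j)·cross = 12.5·-5.7500 = -71.8750
edge 1: (8,8.5)→(19.5,20.5)  cross = 8·20.5 − 19.5·8.5 = -1.7500; (r_i+r_j)·cross = 27.5·-1.7500 = -48.1250
edge 2: (19.5,20.5)→(15.5,32.5)  cross = 19.5·32.5 − 15.5·20.5 = 316.0000; (r_i+r_j)·cross = 35·316.0000 = 11060.0000
edge 3: (15.5,32.5)→(8.5,37.5)  cross = 15.5·37.5 − 8.5·32.5 = 305.0000; (r_i+r_j)·cross = 24·305.0000 = 7320.0000
edge 4: (8.5,37.5)→(6.5,31)  cross = 8.5·31 − 6.5·37.5 = 19.7500; (r_i+r_j)·cross = 15·19.7500 = 296.2500
edge 5: (6.5,31)→(4.5,5.5)  cross = 6.5·5.5 − 4.5·31 = -103.7500; (r_i+r_j)·cross = 11·-103.7500 = -1141.2500
Σcross = 529.5000 → A = |Σcross|/2 = 264.7500 mm²
Σ(r_i+r_j)·cross = 17415.0000 → first moment M = |Σ|/6 = 2902.5000
R_c = M/A = 2902.5000/264.7500 = 10.9632 mm
θ = 236° = 4.118977 rad
V = θ·R_c·A = 4.118977·10.9632·264.7500 = 11955.331 mm³

Volume = 11955.331 mm³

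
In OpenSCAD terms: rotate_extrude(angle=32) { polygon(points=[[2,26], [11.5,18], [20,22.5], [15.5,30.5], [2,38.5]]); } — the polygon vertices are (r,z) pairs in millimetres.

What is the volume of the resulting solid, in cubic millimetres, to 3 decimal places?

Volume = 1099.336 mm³

Profile (r,z), 5 vertices: (2,26) (11.5,18) (20,22.5) (15.5,30.5) (2,38.5)
edge 0: (2,26)→(11.5,18)  cross = 2·18 − 11.5·26 = -263.0000; (r_i+r_j)·cross = 13.5·-263.0000 = -3550.5000
edge 1: (11.5,18)→(20,22.5)  cross = 11.5·22.5 − 20·18 = -101.2500; (r_i+r_j)·cross = 31.5·-101.2500 = -3189.3750
edge 2: (20,22.5)→(15.5,30.5)  cross = 20·30.5 − 15.5·22.5 = 261.2500; (r_i+r_j)·cross = 35.5·261.2500 = 9274.3750
edge 3: (15.5,30.5)→(2,38.5)  cross = 15.5·38.5 − 2·30.5 = 535.7500; (r_i+r_j)·cross = 17.5·535.7500 = 9375.6250
edge 4: (2,38.5)→(2,26)  cross = 2·26 − 2·38.5 = -25.0000; (r_i+r_j)·cross = 4·-25.0000 = -100.0000
Σcross = 407.7500 → A = |Σcross|/2 = 203.8750 mm²
Σ(r_i+r_j)·cross = 11810.1250 → first moment M = |Σ|/6 = 1968.3542
R_c = M/A = 1968.3542/203.8750 = 9.6547 mm
θ = 32° = 0.558505 rad
V = θ·R_c·A = 0.558505·9.6547·203.8750 = 1099.336 mm³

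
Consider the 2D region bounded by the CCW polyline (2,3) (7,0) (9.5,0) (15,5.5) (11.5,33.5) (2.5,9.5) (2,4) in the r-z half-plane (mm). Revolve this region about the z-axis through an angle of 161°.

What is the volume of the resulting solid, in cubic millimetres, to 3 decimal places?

Volume = 6106.906 mm³

Profile (r,z), 7 vertices: (2,3) (7,0) (9.5,0) (15,5.5) (11.5,33.5) (2.5,9.5) (2,4)
edge 0: (2,3)→(7,0)  cross = 2·0 − 7·3 = -21.0000; (r_i+r_j)·cross = 9·-21.0000 = -189.0000
edge 1: (7,0)→(9.5,0)  cross = 7·0 − 9.5·0 = 0.0000; (r_i+r_j)·cross = 16.5·0.0000 = 0.0000
edge 2: (9.5,0)→(15,5.5)  cross = 9.5·5.5 − 15·0 = 52.2500; (r_i+r_j)·cross = 24.5·52.2500 = 1280.1250
edge 3: (15,5.5)→(11.5,33.5)  cross = 15·33.5 − 11.5·5.5 = 439.2500; (r_i+r_j)·cross = 26.5·439.2500 = 11640.1250
edge 4: (11.5,33.5)→(2.5,9.5)  cross = 11.5·9.5 − 2.5·33.5 = 25.5000; (r_i+r_j)·cross = 14·25.5000 = 357.0000
edge 5: (2.5,9.5)→(2,4)  cross = 2.5·4 − 2·9.5 = -9.0000; (r_i+r_j)·cross = 4.5·-9.0000 = -40.5000
edge 6: (2,4)→(2,3)  cross = 2·3 − 2·4 = -2.0000; (r_i+r_j)·cross = 4·-2.0000 = -8.0000
Σcross = 485.0000 → A = |Σcross|/2 = 242.5000 mm²
Σ(r_i+r_j)·cross = 13039.7500 → first moment M = |Σ|/6 = 2173.2917
R_c = M/A = 2173.2917/242.5000 = 8.9620 mm
θ = 161° = 2.809980 rad
V = θ·R_c·A = 2.809980·8.9620·242.5000 = 6106.906 mm³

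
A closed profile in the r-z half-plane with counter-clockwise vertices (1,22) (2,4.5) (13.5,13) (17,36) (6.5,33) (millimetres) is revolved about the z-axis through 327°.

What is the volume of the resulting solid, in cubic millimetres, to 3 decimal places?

Volume = 15157.324 mm³

Profile (r,z), 5 vertices: (1,22) (2,4.5) (13.5,13) (17,36) (6.5,33)
edge 0: (1,22)→(2,4.5)  cross = 1·4.5 − 2·22 = -39.5000; (r_i+r_j)·cross = 3·-39.5000 = -118.5000
edge 1: (2,4.5)→(13.5,13)  cross = 2·13 − 13.5·4.5 = -34.7500; (r_i+r_j)·cross = 15.5·-34.7500 = -538.6250
edge 2: (13.5,13)→(17,36)  cross = 13.5·36 − 17·13 = 265.0000; (r_i+r_j)·cross = 30.5·265.0000 = 8082.5000
edge 3: (17,36)→(6.5,33)  cross = 17·33 − 6.5·36 = 327.0000; (r_i+r_j)·cross = 23.5·327.0000 = 7684.5000
edge 4: (6.5,33)→(1,22)  cross = 6.5·22 − 1·33 = 110.0000; (r_i+r_j)·cross = 7.5·110.0000 = 825.0000
Σcross = 627.7500 → A = |Σcross|/2 = 313.8750 mm²
Σ(r_i+r_j)·cross = 15934.8750 → first moment M = |Σ|/6 = 2655.8125
R_c = M/A = 2655.8125/313.8750 = 8.4614 mm
θ = 327° = 5.707227 rad
V = θ·R_c·A = 5.707227·8.4614·313.8750 = 15157.324 mm³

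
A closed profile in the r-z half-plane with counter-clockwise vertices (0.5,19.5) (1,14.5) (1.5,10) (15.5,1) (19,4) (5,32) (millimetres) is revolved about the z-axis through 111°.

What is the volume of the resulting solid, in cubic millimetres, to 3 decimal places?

Volume = 4322.312 mm³

Profile (r,z), 6 vertices: (0.5,19.5) (1,14.5) (1.5,10) (15.5,1) (19,4) (5,32)
edge 0: (0.5,19.5)→(1,14.5)  cross = 0.5·14.5 − 1·19.5 = -12.2500; (r_i+r_j)·cross = 1.5·-12.2500 = -18.3750
edge 1: (1,14.5)→(1.5,10)  cross = 1·10 − 1.5·14.5 = -11.7500; (r_i+r_j)·cross = 2.5·-11.7500 = -29.3750
edge 2: (1.5,10)→(15.5,1)  cross = 1.5·1 − 15.5·10 = -153.5000; (r_i+r_j)·cross = 17·-153.5000 = -2609.5000
edge 3: (15.5,1)→(19,4)  cross = 15.5·4 − 19·1 = 43.0000; (r_i+r_j)·cross = 34.5·43.0000 = 1483.5000
edge 4: (19,4)→(5,32)  cross = 19·32 − 5·4 = 588.0000; (r_i+r_j)·cross = 24·588.0000 = 14112.0000
edge 5: (5,32)→(0.5,19.5)  cross = 5·19.5 − 0.5·32 = 81.5000; (r_i+r_j)·cross = 5.5·81.5000 = 448.2500
Σcross = 535.0000 → A = |Σcross|/2 = 267.5000 mm²
Σ(r_i+r_j)·cross = 13386.5000 → first moment M = |Σ|/6 = 2231.0833
R_c = M/A = 2231.0833/267.5000 = 8.3405 mm
θ = 111° = 1.937315 rad
V = θ·R_c·A = 1.937315·8.3405·267.5000 = 4322.312 mm³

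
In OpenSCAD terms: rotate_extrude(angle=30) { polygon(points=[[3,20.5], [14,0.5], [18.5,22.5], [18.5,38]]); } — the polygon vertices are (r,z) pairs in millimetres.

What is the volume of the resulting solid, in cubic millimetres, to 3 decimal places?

Volume = 1867.153 mm³

Profile (r,z), 4 vertices: (3,20.5) (14,0.5) (18.5,22.5) (18.5,38)
edge 0: (3,20.5)→(14,0.5)  cross = 3·0.5 − 14·20.5 = -285.5000; (r_i+r_j)·cross = 17·-285.5000 = -4853.5000
edge 1: (14,0.5)→(18.5,22.5)  cross = 14·22.5 − 18.5·0.5 = 305.7500; (r_i+r_j)·cross = 32.5·305.7500 = 9936.8750
edge 2: (18.5,22.5)→(18.5,38)  cross = 18.5·38 − 18.5·22.5 = 286.7500; (r_i+r_j)·cross = 37·286.7500 = 10609.7500
edge 3: (18.5,38)→(3,20.5)  cross = 18.5·20.5 − 3·38 = 265.2500; (r_i+r_j)·cross = 21.5·265.2500 = 5702.8750
Σcross = 572.2500 → A = |Σcross|/2 = 286.1250 mm²
Σ(r_i+r_j)·cross = 21396.0000 → first moment M = |Σ|/6 = 3566.0000
R_c = M/A = 3566.0000/286.1250 = 12.4631 mm
θ = 30° = 0.523599 rad
V = θ·R_c·A = 0.523599·12.4631·286.1250 = 1867.153 mm³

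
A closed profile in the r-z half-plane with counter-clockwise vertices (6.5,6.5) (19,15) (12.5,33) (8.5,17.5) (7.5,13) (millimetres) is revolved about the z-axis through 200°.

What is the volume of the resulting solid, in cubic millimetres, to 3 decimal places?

Volume = 6429.793 mm³

Profile (r,z), 5 vertices: (6.5,6.5) (19,15) (12.5,33) (8.5,17.5) (7.5,13)
edge 0: (6.5,6.5)→(19,15)  cross = 6.5·15 − 19·6.5 = -26.0000; (r_i+r_j)·cross = 25.5·-26.0000 = -663.0000
edge 1: (19,15)→(12.5,33)  cross = 19·33 − 12.5·15 = 439.5000; (r_i+r_j)·cross = 31.5·439.5000 = 13844.2500
edge 2: (12.5,33)→(8.5,17.5)  cross = 12.5·17.5 − 8.5·33 = -61.7500; (r_i+r_j)·cross = 21·-61.7500 = -1296.7500
edge 3: (8.5,17.5)→(7.5,13)  cross = 8.5·13 − 7.5·17.5 = -20.7500; (r_i+r_j)·cross = 16·-20.7500 = -332.0000
edge 4: (7.5,13)→(6.5,6.5)  cross = 7.5·6.5 − 6.5·13 = -35.7500; (r_i+r_j)·cross = 14·-35.7500 = -500.5000
Σcross = 295.2500 → A = |Σcross|/2 = 147.6250 mm²
Σ(r_i+r_j)·cross = 11052.0000 → first moment M = |Σ|/6 = 1842.0000
R_c = M/A = 1842.0000/147.6250 = 12.4776 mm
θ = 200° = 3.490659 rad
V = θ·R_c·A = 3.490659·12.4776·147.6250 = 6429.793 mm³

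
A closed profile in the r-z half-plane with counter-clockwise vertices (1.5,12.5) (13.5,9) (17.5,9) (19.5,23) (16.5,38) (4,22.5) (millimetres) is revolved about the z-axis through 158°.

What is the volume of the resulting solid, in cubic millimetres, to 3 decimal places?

Profile (r,z), 6 vertices: (1.5,12.5) (13.5,9) (17.5,9) (19.5,23) (16.5,38) (4,22.5)
edge 0: (1.5,12.5)→(13.5,9)  cross = 1.5·9 − 13.5·12.5 = -155.2500; (r_i+r_j)·cross = 15·-155.2500 = -2328.7500
edge 1: (13.5,9)→(17.5,9)  cross = 13.5·9 − 17.5·9 = -36.0000; (r_i+r_j)·cross = 31·-36.0000 = -1116.0000
edge 2: (17.5,9)→(19.5,23)  cross = 17.5·23 − 19.5·9 = 227.0000; (r_i+r_j)·cross = 37·227.0000 = 8399.0000
edge 3: (19.5,23)→(16.5,38)  cross = 19.5·38 − 16.5·23 = 361.5000; (r_i+r_j)·cross = 36·361.5000 = 13014.0000
edge 4: (16.5,38)→(4,22.5)  cross = 16.5·22.5 − 4·38 = 219.2500; (r_i+r_j)·cross = 20.5·219.2500 = 4494.6250
edge 5: (4,22.5)→(1.5,12.5)  cross = 4·12.5 − 1.5·22.5 = 16.2500; (r_i+r_j)·cross = 5.5·16.2500 = 89.3750
Σcross = 632.7500 → A = |Σcross|/2 = 316.3750 mm²
Σ(r_i+r_j)·cross = 22552.2500 → first moment M = |Σ|/6 = 3758.7083
R_c = M/A = 3758.7083/316.3750 = 11.8805 mm
θ = 158° = 2.757620 rad
V = θ·R_c·A = 2.757620·11.8805·316.3750 = 10365.090 mm³

Volume = 10365.090 mm³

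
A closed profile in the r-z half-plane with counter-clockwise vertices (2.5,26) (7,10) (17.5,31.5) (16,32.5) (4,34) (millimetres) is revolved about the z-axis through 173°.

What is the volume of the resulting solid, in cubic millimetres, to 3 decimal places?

Profile (r,z), 5 vertices: (2.5,26) (7,10) (17.5,31.5) (16,32.5) (4,34)
edge 0: (2.5,26)→(7,10)  cross = 2.5·10 − 7·26 = -157.0000; (r_i+r_j)·cross = 9.5·-157.0000 = -1491.5000
edge 1: (7,10)→(17.5,31.5)  cross = 7·31.5 − 17.5·10 = 45.5000; (r_i+r_j)·cross = 24.5·45.5000 = 1114.7500
edge 2: (17.5,31.5)→(16,32.5)  cross = 17.5·32.5 − 16·31.5 = 64.7500; (r_i+r_j)·cross = 33.5·64.7500 = 2169.1250
edge 3: (16,32.5)→(4,34)  cross = 16·34 − 4·32.5 = 414.0000; (r_i+r_j)·cross = 20·414.0000 = 8280.0000
edge 4: (4,34)→(2.5,26)  cross = 4·26 − 2.5·34 = 19.0000; (r_i+r_j)·cross = 6.5·19.0000 = 123.5000
Σcross = 386.2500 → A = |Σcross|/2 = 193.1250 mm²
Σ(r_i+r_j)·cross = 10195.8750 → first moment M = |Σ|/6 = 1699.3125
R_c = M/A = 1699.3125/193.1250 = 8.7990 mm
θ = 173° = 3.019420 rad
V = θ·R_c·A = 3.019420·8.7990·193.1250 = 5130.937 mm³

Volume = 5130.937 mm³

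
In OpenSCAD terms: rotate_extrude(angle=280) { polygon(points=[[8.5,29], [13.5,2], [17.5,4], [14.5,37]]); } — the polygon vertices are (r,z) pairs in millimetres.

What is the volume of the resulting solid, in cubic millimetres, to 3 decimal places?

Profile (r,z), 4 vertices: (8.5,29) (13.5,2) (17.5,4) (14.5,37)
edge 0: (8.5,29)→(13.5,2)  cross = 8.5·2 − 13.5·29 = -374.5000; (r_i+r_j)·cross = 22·-374.5000 = -8239.0000
edge 1: (13.5,2)→(17.5,4)  cross = 13.5·4 − 17.5·2 = 19.0000; (r_i+r_j)·cross = 31·19.0000 = 589.0000
edge 2: (17.5,4)→(14.5,37)  cross = 17.5·37 − 14.5·4 = 589.5000; (r_i+r_j)·cross = 32·589.5000 = 18864.0000
edge 3: (14.5,37)→(8.5,29)  cross = 14.5·29 − 8.5·37 = 106.0000; (r_i+r_j)·cross = 23·106.0000 = 2438.0000
Σcross = 340.0000 → A = |Σcross|/2 = 170.0000 mm²
Σ(r_i+r_j)·cross = 13652.0000 → first moment M = |Σ|/6 = 2275.3333
R_c = M/A = 2275.3333/170.0000 = 13.3843 mm
θ = 280° = 4.886922 rad
V = θ·R_c·A = 4.886922·13.3843·170.0000 = 11119.376 mm³

Volume = 11119.376 mm³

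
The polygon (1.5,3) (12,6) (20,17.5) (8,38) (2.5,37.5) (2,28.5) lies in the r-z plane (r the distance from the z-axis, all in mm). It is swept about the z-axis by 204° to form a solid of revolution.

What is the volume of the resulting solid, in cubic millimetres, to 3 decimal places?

Profile (r,z), 6 vertices: (1.5,3) (12,6) (20,17.5) (8,38) (2.5,37.5) (2,28.5)
edge 0: (1.5,3)→(12,6)  cross = 1.5·6 − 12·3 = -27.0000; (r_i+r_j)·cross = 13.5·-27.0000 = -364.5000
edge 1: (12,6)→(20,17.5)  cross = 12·17.5 − 20·6 = 90.0000; (r_i+r_j)·cross = 32·90.0000 = 2880.0000
edge 2: (20,17.5)→(8,38)  cross = 20·38 − 8·17.5 = 620.0000; (r_i+r_j)·cross = 28·620.0000 = 17360.0000
edge 3: (8,38)→(2.5,37.5)  cross = 8·37.5 − 2.5·38 = 205.0000; (r_i+r_j)·cross = 10.5·205.0000 = 2152.5000
edge 4: (2.5,37.5)→(2,28.5)  cross = 2.5·28.5 − 2·37.5 = -3.7500; (r_i+r_j)·cross = 4.5·-3.7500 = -16.8750
edge 5: (2,28.5)→(1.5,3)  cross = 2·3 − 1.5·28.5 = -36.7500; (r_i+r_j)·cross = 3.5·-36.7500 = -128.6250
Σcross = 847.5000 → A = |Σcross|/2 = 423.7500 mm²
Σ(r_i+r_j)·cross = 21882.5000 → first moment M = |Σ|/6 = 3647.0833
R_c = M/A = 3647.0833/423.7500 = 8.6067 mm
θ = 204° = 3.560472 rad
V = θ·R_c·A = 3.560472·8.6067·423.7500 = 12985.337 mm³

Volume = 12985.337 mm³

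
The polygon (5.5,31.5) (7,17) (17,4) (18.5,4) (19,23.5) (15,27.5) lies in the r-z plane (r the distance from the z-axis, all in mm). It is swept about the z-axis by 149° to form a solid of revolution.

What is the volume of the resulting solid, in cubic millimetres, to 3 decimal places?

Profile (r,z), 6 vertices: (5.5,31.5) (7,17) (17,4) (18.5,4) (19,23.5) (15,27.5)
edge 0: (5.5,31.5)→(7,17)  cross = 5.5·17 − 7·31.5 = -127.0000; (r_i+r_j)·cross = 12.5·-127.0000 = -1587.5000
edge 1: (7,17)→(17,4)  cross = 7·4 − 17·17 = -261.0000; (r_i+r_j)·cross = 24·-261.0000 = -6264.0000
edge 2: (17,4)→(18.5,4)  cross = 17·4 − 18.5·4 = -6.0000; (r_i+r_j)·cross = 35.5·-6.0000 = -213.0000
edge 3: (18.5,4)→(19,23.5)  cross = 18.5·23.5 − 19·4 = 358.7500; (r_i+r_j)·cross = 37.5·358.7500 = 13453.1250
edge 4: (19,23.5)→(15,27.5)  cross = 19·27.5 − 15·23.5 = 170.0000; (r_i+r_j)·cross = 34·170.0000 = 5780.0000
edge 5: (15,27.5)→(5.5,31.5)  cross = 15·31.5 − 5.5·27.5 = 321.2500; (r_i+r_j)·cross = 20.5·321.2500 = 6585.6250
Σcross = 456.0000 → A = |Σcross|/2 = 228.0000 mm²
Σ(r_i+r_j)·cross = 17754.2500 → first moment M = |Σ|/6 = 2959.0417
R_c = M/A = 2959.0417/228.0000 = 12.9783 mm
θ = 149° = 2.600541 rad
V = θ·R_c·A = 2.600541·12.9783·228.0000 = 7695.108 mm³

Volume = 7695.108 mm³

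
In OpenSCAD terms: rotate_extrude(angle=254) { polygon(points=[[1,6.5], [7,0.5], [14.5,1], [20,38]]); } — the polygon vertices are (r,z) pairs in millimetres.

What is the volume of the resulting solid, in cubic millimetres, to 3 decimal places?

Profile (r,z), 4 vertices: (1,6.5) (7,0.5) (14.5,1) (20,38)
edge 0: (1,6.5)→(7,0.5)  cross = 1·0.5 − 7·6.5 = -45.0000; (r_i+r_j)·cross = 8·-45.0000 = -360.0000
edge 1: (7,0.5)→(14.5,1)  cross = 7·1 − 14.5·0.5 = -0.2500; (r_i+r_j)·cross = 21.5·-0.2500 = -5.3750
edge 2: (14.5,1)→(20,38)  cross = 14.5·38 − 20·1 = 531.0000; (r_i+r_j)·cross = 34.5·531.0000 = 18319.5000
edge 3: (20,38)→(1,6.5)  cross = 20·6.5 − 1·38 = 92.0000; (r_i+r_j)·cross = 21·92.0000 = 1932.0000
Σcross = 577.7500 → A = |Σcross|/2 = 288.8750 mm²
Σ(r_i+r_j)·cross = 19886.1250 → first moment M = |Σ|/6 = 3314.3542
R_c = M/A = 3314.3542/288.8750 = 11.4733 mm
θ = 254° = 4.433136 rad
V = θ·R_c·A = 4.433136·11.4733·288.8750 = 14692.984 mm³

Volume = 14692.984 mm³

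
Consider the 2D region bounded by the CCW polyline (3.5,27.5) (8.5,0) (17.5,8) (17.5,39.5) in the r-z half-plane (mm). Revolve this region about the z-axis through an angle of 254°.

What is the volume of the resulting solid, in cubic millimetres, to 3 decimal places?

Volume = 18811.090 mm³

Profile (r,z), 4 vertices: (3.5,27.5) (8.5,0) (17.5,8) (17.5,39.5)
edge 0: (3.5,27.5)→(8.5,0)  cross = 3.5·0 − 8.5·27.5 = -233.7500; (r_i+r_j)·cross = 12·-233.7500 = -2805.0000
edge 1: (8.5,0)→(17.5,8)  cross = 8.5·8 − 17.5·0 = 68.0000; (r_i+r_j)·cross = 26·68.0000 = 1768.0000
edge 2: (17.5,8)→(17.5,39.5)  cross = 17.5·39.5 − 17.5·8 = 551.2500; (r_i+r_j)·cross = 35·551.2500 = 19293.7500
edge 3: (17.5,39.5)→(3.5,27.5)  cross = 17.5·27.5 − 3.5·39.5 = 343.0000; (r_i+r_j)·cross = 21·343.0000 = 7203.0000
Σcross = 728.5000 → A = |Σcross|/2 = 364.2500 mm²
Σ(r_i+r_j)·cross = 25459.7500 → first moment M = |Σ|/6 = 4243.2917
R_c = M/A = 4243.2917/364.2500 = 11.6494 mm
θ = 254° = 4.433136 rad
V = θ·R_c·A = 4.433136·11.6494·364.2500 = 18811.090 mm³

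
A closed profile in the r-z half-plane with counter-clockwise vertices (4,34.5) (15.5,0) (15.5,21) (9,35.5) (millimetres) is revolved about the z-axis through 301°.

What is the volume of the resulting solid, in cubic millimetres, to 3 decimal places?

Volume = 9372.139 mm³

Profile (r,z), 4 vertices: (4,34.5) (15.5,0) (15.5,21) (9,35.5)
edge 0: (4,34.5)→(15.5,0)  cross = 4·0 − 15.5·34.5 = -534.7500; (r_i+r_j)·cross = 19.5·-534.7500 = -10427.6250
edge 1: (15.5,0)→(15.5,21)  cross = 15.5·21 − 15.5·0 = 325.5000; (r_i+r_j)·cross = 31·325.5000 = 10090.5000
edge 2: (15.5,21)→(9,35.5)  cross = 15.5·35.5 − 9·21 = 361.2500; (r_i+r_j)·cross = 24.5·361.2500 = 8850.6250
edge 3: (9,35.5)→(4,34.5)  cross = 9·34.5 − 4·35.5 = 168.5000; (r_i+r_j)·cross = 13·168.5000 = 2190.5000
Σcross = 320.5000 → A = |Σcross|/2 = 160.2500 mm²
Σ(r_i+r_j)·cross = 10704.0000 → first moment M = |Σ|/6 = 1784.0000
R_c = M/A = 1784.0000/160.2500 = 11.1326 mm
θ = 301° = 5.253441 rad
V = θ·R_c·A = 5.253441·11.1326·160.2500 = 9372.139 mm³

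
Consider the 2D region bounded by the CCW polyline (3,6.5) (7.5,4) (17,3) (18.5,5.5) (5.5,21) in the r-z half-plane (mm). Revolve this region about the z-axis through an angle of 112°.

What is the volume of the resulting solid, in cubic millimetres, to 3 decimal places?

Volume = 2676.323 mm³

Profile (r,z), 5 vertices: (3,6.5) (7.5,4) (17,3) (18.5,5.5) (5.5,21)
edge 0: (3,6.5)→(7.5,4)  cross = 3·4 − 7.5·6.5 = -36.7500; (r_i+r_j)·cross = 10.5·-36.7500 = -385.8750
edge 1: (7.5,4)→(17,3)  cross = 7.5·3 − 17·4 = -45.5000; (r_i+r_j)·cross = 24.5·-45.5000 = -1114.7500
edge 2: (17,3)→(18.5,5.5)  cross = 17·5.5 − 18.5·3 = 38.0000; (r_i+r_j)·cross = 35.5·38.0000 = 1349.0000
edge 3: (18.5,5.5)→(5.5,21)  cross = 18.5·21 − 5.5·5.5 = 358.2500; (r_i+r_j)·cross = 24·358.2500 = 8598.0000
edge 4: (5.5,21)→(3,6.5)  cross = 5.5·6.5 − 3·21 = -27.2500; (r_i+r_j)·cross = 8.5·-27.2500 = -231.6250
Σcross = 286.7500 → A = |Σcross|/2 = 143.3750 mm²
Σ(r_i+r_j)·cross = 8214.7500 → first moment M = |Σ|/6 = 1369.1250
R_c = M/A = 1369.1250/143.3750 = 9.5493 mm
θ = 112° = 1.954769 rad
V = θ·R_c·A = 1.954769·9.5493·143.3750 = 2676.323 mm³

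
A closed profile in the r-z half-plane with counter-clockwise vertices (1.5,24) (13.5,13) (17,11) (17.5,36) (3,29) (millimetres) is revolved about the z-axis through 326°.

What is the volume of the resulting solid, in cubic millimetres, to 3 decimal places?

Profile (r,z), 5 vertices: (1.5,24) (13.5,13) (17,11) (17.5,36) (3,29)
edge 0: (1.5,24)→(13.5,13)  cross = 1.5·13 − 13.5·24 = -304.5000; (r_i+r_j)·cross = 15·-304.5000 = -4567.5000
edge 1: (13.5,13)→(17,11)  cross = 13.5·11 − 17·13 = -72.5000; (r_i+r_j)·cross = 30.5·-72.5000 = -2211.2500
edge 2: (17,11)→(17.5,36)  cross = 17·36 − 17.5·11 = 419.5000; (r_i+r_j)·cross = 34.5·419.5000 = 14472.7500
edge 3: (17.5,36)→(3,29)  cross = 17.5·29 − 3·36 = 399.5000; (r_i+r_j)·cross = 20.5·399.5000 = 8189.7500
edge 4: (3,29)→(1.5,24)  cross = 3·24 − 1.5·29 = 28.5000; (r_i+r_j)·cross = 4.5·28.5000 = 128.2500
Σcross = 470.5000 → A = |Σcross|/2 = 235.2500 mm²
Σ(r_i+r_j)·cross = 16012.0000 → first moment M = |Σ|/6 = 2668.6667
R_c = M/A = 2668.6667/235.2500 = 11.3440 mm
θ = 326° = 5.689773 rad
V = θ·R_c·A = 5.689773·11.3440·235.2500 = 15184.109 mm³

Volume = 15184.109 mm³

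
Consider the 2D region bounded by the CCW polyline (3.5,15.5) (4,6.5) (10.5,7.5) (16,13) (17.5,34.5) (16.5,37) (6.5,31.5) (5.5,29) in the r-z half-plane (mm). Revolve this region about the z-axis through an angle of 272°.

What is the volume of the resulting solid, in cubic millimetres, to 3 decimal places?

Volume = 15491.217 mm³

Profile (r,z), 8 vertices: (3.5,15.5) (4,6.5) (10.5,7.5) (16,13) (17.5,34.5) (16.5,37) (6.5,31.5) (5.5,29)
edge 0: (3.5,15.5)→(4,6.5)  cross = 3.5·6.5 − 4·15.5 = -39.2500; (r_i+r_j)·cross = 7.5·-39.2500 = -294.3750
edge 1: (4,6.5)→(10.5,7.5)  cross = 4·7.5 − 10.5·6.5 = -38.2500; (r_i+r_j)·cross = 14.5·-38.2500 = -554.6250
edge 2: (10.5,7.5)→(16,13)  cross = 10.5·13 − 16·7.5 = 16.5000; (r_i+r_j)·cross = 26.5·16.5000 = 437.2500
edge 3: (16,13)→(17.5,34.5)  cross = 16·34.5 − 17.5·13 = 324.5000; (r_i+r_j)·cross = 33.5·324.5000 = 10870.7500
edge 4: (17.5,34.5)→(16.5,37)  cross = 17.5·37 − 16.5·34.5 = 78.2500; (r_i+r_j)·cross = 34·78.2500 = 2660.5000
edge 5: (16.5,37)→(6.5,31.5)  cross = 16.5·31.5 − 6.5·37 = 279.2500; (r_i+r_j)·cross = 23·279.2500 = 6422.7500
edge 6: (6.5,31.5)→(5.5,29)  cross = 6.5·29 − 5.5·31.5 = 15.2500; (r_i+r_j)·cross = 12·15.2500 = 183.0000
edge 7: (5.5,29)→(3.5,15.5)  cross = 5.5·15.5 − 3.5·29 = -16.2500; (r_i+r_j)·cross = 9·-16.2500 = -146.2500
Σcross = 620.0000 → A = |Σcross|/2 = 310.0000 mm²
Σ(r_i+r_j)·cross = 19579.0000 → first moment M = |Σ|/6 = 3263.1667
R_c = M/A = 3263.1667/310.0000 = 10.5263 mm
θ = 272° = 4.747296 rad
V = θ·R_c·A = 4.747296·10.5263·310.0000 = 15491.217 mm³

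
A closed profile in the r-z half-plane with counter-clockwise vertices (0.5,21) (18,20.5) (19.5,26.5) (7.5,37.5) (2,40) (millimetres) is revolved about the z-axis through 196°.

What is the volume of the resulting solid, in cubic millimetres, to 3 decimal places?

Volume = 7219.979 mm³

Profile (r,z), 5 vertices: (0.5,21) (18,20.5) (19.5,26.5) (7.5,37.5) (2,40)
edge 0: (0.5,21)→(18,20.5)  cross = 0.5·20.5 − 18·21 = -367.7500; (r_i+r_j)·cross = 18.5·-367.7500 = -6803.3750
edge 1: (18,20.5)→(19.5,26.5)  cross = 18·26.5 − 19.5·20.5 = 77.2500; (r_i+r_j)·cross = 37.5·77.2500 = 2896.8750
edge 2: (19.5,26.5)→(7.5,37.5)  cross = 19.5·37.5 − 7.5·26.5 = 532.5000; (r_i+r_j)·cross = 27·532.5000 = 14377.5000
edge 3: (7.5,37.5)→(2,40)  cross = 7.5·40 − 2·37.5 = 225.0000; (r_i+r_j)·cross = 9.5·225.0000 = 2137.5000
edge 4: (2,40)→(0.5,21)  cross = 2·21 − 0.5·40 = 22.0000; (r_i+r_j)·cross = 2.5·22.0000 = 55.0000
Σcross = 489.0000 → A = |Σcross|/2 = 244.5000 mm²
Σ(r_i+r_j)·cross = 12663.5000 → first moment M = |Σ|/6 = 2110.5833
R_c = M/A = 2110.5833/244.5000 = 8.6322 mm
θ = 196° = 3.420845 rad
V = θ·R_c·A = 3.420845·8.6322·244.5000 = 7219.979 mm³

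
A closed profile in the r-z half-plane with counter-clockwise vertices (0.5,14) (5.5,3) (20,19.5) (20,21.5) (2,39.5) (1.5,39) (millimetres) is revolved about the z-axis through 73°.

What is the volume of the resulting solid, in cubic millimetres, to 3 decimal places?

Profile (r,z), 6 vertices: (0.5,14) (5.5,3) (20,19.5) (20,21.5) (2,39.5) (1.5,39)
edge 0: (0.5,14)→(5.5,3)  cross = 0.5·3 − 5.5·14 = -75.5000; (r_i+r_j)·cross = 6·-75.5000 = -453.0000
edge 1: (5.5,3)→(20,19.5)  cross = 5.5·19.5 − 20·3 = 47.2500; (r_i+r_j)·cross = 25.5·47.2500 = 1204.8750
edge 2: (20,19.5)→(20,21.5)  cross = 20·21.5 − 20·19.5 = 40.0000; (r_i+r_j)·cross = 40·40.0000 = 1600.0000
edge 3: (20,21.5)→(2,39.5)  cross = 20·39.5 − 2·21.5 = 747.0000; (r_i+r_j)·cross = 22·747.0000 = 16434.0000
edge 4: (2,39.5)→(1.5,39)  cross = 2·39 − 1.5·39.5 = 18.7500; (r_i+r_j)·cross = 3.5·18.7500 = 65.6250
edge 5: (1.5,39)→(0.5,14)  cross = 1.5·14 − 0.5·39 = 1.5000; (r_i+r_j)·cross = 2·1.5000 = 3.0000
Σcross = 779.0000 → A = |Σcross|/2 = 389.5000 mm²
Σ(r_i+r_j)·cross = 18854.5000 → first moment M = |Σ|/6 = 3142.4167
R_c = M/A = 3142.4167/389.5000 = 8.0678 mm
θ = 73° = 1.274090 rad
V = θ·R_c·A = 1.274090·8.0678·389.5000 = 4003.723 mm³

Volume = 4003.723 mm³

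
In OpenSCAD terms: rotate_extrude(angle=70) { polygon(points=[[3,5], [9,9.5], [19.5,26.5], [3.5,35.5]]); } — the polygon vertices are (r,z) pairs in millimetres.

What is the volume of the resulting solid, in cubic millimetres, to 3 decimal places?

Profile (r,z), 4 vertices: (3,5) (9,9.5) (19.5,26.5) (3.5,35.5)
edge 0: (3,5)→(9,9.5)  cross = 3·9.5 − 9·5 = -16.5000; (r_i+r_j)·cross = 12·-16.5000 = -198.0000
edge 1: (9,9.5)→(19.5,26.5)  cross = 9·26.5 − 19.5·9.5 = 53.2500; (r_i+r_j)·cross = 28.5·53.2500 = 1517.6250
edge 2: (19.5,26.5)→(3.5,35.5)  cross = 19.5·35.5 − 3.5·26.5 = 599.5000; (r_i+r_j)·cross = 23·599.5000 = 13788.5000
edge 3: (3.5,35.5)→(3,5)  cross = 3.5·5 − 3·35.5 = -89.0000; (r_i+r_j)·cross = 6.5·-89.0000 = -578.5000
Σcross = 547.2500 → A = |Σcross|/2 = 273.6250 mm²
Σ(r_i+r_j)·cross = 14529.6250 → first moment M = |Σ|/6 = 2421.6042
R_c = M/A = 2421.6042/273.6250 = 8.8501 mm
θ = 70° = 1.221730 rad
V = θ·R_c·A = 1.221730·8.8501·273.6250 = 2958.548 mm³

Volume = 2958.548 mm³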